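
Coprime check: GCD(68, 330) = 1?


Euclidean algorithm:
330 = 4 * 68 + 58
68 = 1 * 58 + 10
58 = 5 * 10 + 8
10 = 1 * 8 + 2
8 = 4 * 2 + 0
GCD(68, 330) = 2

No, not coprime (GCD = 2)


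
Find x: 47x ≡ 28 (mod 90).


GCD(47, 90) = 1, unique solution
a^(-1) mod 90 = 23
x = 23 * 28 mod 90 = 14

x ≡ 14 (mod 90)


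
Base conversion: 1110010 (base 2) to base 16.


1110010 (base 2) = 114 (decimal)
114 (decimal) = 72 (base 16)


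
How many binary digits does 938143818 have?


938143818 in base 2 = 110111111010101111000001001010
Number of digits = 30

30 digits (base 2)


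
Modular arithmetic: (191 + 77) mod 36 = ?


191 + 77 = 268
268 mod 36 = 16


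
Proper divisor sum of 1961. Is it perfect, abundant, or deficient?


Proper divisors: 1, 37, 53
Sum = 1 + 37 + 53 = 91
91 < 1961 → deficient

s(1961) = 91 (deficient)


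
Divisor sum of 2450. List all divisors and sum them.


Divisors of 2450: 1, 2, 5, 7, 10, 14, 25, 35, 49, 50, 70, 98, 175, 245, 350, 490, 1225, 2450
Sum = 1 + 2 + 5 + 7 + 10 + 14 + 25 + 35 + 49 + 50 + 70 + 98 + 175 + 245 + 350 + 490 + 1225 + 2450 = 5301

σ(2450) = 5301


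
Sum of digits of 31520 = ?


3 + 1 + 5 + 2 + 0 = 11


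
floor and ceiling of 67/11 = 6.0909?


67/11 = 6.0909
floor = 6
ceil = 7

floor = 6, ceil = 7


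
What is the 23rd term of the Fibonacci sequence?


Sequence: 1, 1, 2, 3, 5, 8, 13, 21, 34, 55, 89, 144, 233, 377, 610, 987, 1597, 2584, 4181, 6765, 10946, 17711, 28657
F(23) = 28657


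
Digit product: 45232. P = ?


4 × 5 × 2 × 3 × 2 = 240


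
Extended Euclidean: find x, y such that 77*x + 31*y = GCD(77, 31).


Tabular extended Euclidean (each row: r = 77*s + 31*t):
r=77, s=1, t=0
r=31, s=0, t=1
q=2: r=15, s=1, t=-2   [77*(1) + 31*(-2) = 15]
q=2: r=1, s=-2, t=5   [77*(-2) + 31*(5) = 1]
q=15: r=0, s=31, t=-77   [77*(31) + 31*(-77) = 0]
GCD = 1; from the row with r=1: x=-2, y=5
Check: 77*(-2) + 31*(5) = -154 + 155 = 1

GCD = 1, x = -2, y = 5


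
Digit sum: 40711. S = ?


4 + 0 + 7 + 1 + 1 = 13


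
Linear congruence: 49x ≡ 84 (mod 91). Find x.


GCD(49, 91) = 7 divides 84
Divide: 7x ≡ 12 (mod 13)
x ≡ 11 (mod 13)


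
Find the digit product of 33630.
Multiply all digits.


3 × 3 × 6 × 3 × 0 = 0


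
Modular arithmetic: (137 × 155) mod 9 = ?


137 × 155 = 21235
21235 mod 9 = 4


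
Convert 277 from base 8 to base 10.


277 (base 8) = 191 (decimal)
191 (decimal) = 191 (base 10)


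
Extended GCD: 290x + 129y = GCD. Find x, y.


Tabular extended Euclidean (each row: r = 290*s + 129*t):
r=290, s=1, t=0
r=129, s=0, t=1
q=2: r=32, s=1, t=-2   [290*(1) + 129*(-2) = 32]
q=4: r=1, s=-4, t=9   [290*(-4) + 129*(9) = 1]
q=32: r=0, s=129, t=-290   [290*(129) + 129*(-290) = 0]
GCD = 1; from the row with r=1: x=-4, y=9
Check: 290*(-4) + 129*(9) = -1160 + 1161 = 1

GCD = 1, x = -4, y = 9


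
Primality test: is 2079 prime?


2079 / 3 = 693 (exact division)
2079 is NOT prime.

No, 2079 is not prime


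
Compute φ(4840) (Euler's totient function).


4840 = 2^3 × 5 × 11^2
Prime factors: 2, 5, 11
φ(4840) = 4840 × (1-1/2) × (1-1/5) × (1-1/11)
= 4840 × 1/2 × 4/5 × 10/11 = 1760

φ(4840) = 1760


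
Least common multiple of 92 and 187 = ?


GCD(92, 187) = 1
LCM = 92*187/1 = 17204/1 = 17204

LCM = 17204


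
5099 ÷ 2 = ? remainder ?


5099 = 2 * 2549 + 1
Check: 5098 + 1 = 5099

q = 2549, r = 1


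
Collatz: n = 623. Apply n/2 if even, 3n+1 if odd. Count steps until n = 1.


623 → 1870 → 935 → 2806 → 1403 → 4210 → 2105 → 6316 → 3158 → 1579 → 4738 → 2369 → 7108 → 3554 → 1777 → 5332 → 2666 → 1333 → 4000 → 2000 → 1000 → 500 → 250 → 125 → 376 → 188 → 94 → 47 → 142 → 71 → 214 → 107 → 322 → 161 → 484 → 242 → 121 → 364 → 182 → 91 → 274 → 137 → 412 → 206 → 103 → 310 → 155 → 466 → 233 → 700 → 350 → 175 → 526 → 263 → 790 → 395 → 1186 → 593 → 1780 → 890 → 445 → 1336 → 668 → 334 → 167 → 502 → 251 → 754 → 377 → 1132 → 566 → 283 → 850 → 425 → 1276 → 638 → 319 → 958 → 479 → 1438 → 719 → 2158 → 1079 → 3238 → 1619 → 4858 → 2429 → 7288 → 3644 → 1822 → 911 → 2734 → 1367 → 4102 → 2051 → 6154 → 3077 → 9232 → 4616 → 2308 → 1154 → 577 → 1732 → 866 → 433 → 1300 → 650 → 325 → 976 → 488 → 244 → 122 → 61 → 184 → 92 → 46 → 23 → 70 → 35 → 106 → 53 → 160 → 80 → 40 → 20 → 10 → 5 → 16 → 8 → 4 → 2 → 1
Total steps = 131

131 steps


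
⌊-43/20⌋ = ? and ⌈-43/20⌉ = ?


-43/20 = -2.1500
floor = -3
ceil = -2

floor = -3, ceil = -2


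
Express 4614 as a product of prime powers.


4614 / 2 = 2307
2307 / 3 = 769
769 / 769 = 1
4614 = 2 × 3 × 769


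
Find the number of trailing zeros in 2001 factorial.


floor(2001/5) = 400
floor(2001/25) = 80
floor(2001/125) = 16
floor(2001/625) = 3
Total = 499

499 trailing zeros


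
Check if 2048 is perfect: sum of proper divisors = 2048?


Proper divisors of 2048: 1, 2, 4, 8, 16, 32, 64, 128, 256, 512, 1024
Sum = 1 + 2 + 4 + 8 + 16 + 32 + 64 + 128 + 256 + 512 + 1024 = 2047

No, 2048 is not perfect (2047 ≠ 2048)


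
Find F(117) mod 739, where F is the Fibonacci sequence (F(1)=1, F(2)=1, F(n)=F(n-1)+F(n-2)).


F(k) mod 739 for k=1..117:
1, 1, 2, 3, 5, 8, 13, 21, 34, 55, 89, 144, 233, 377, 610, 248, 119, 367, 486, 114, 600, 714, 575, 550, 386, 197, 583, 41, 624, 665, 550, 476, 287, 24, 311, 335, 646, 242, 149, 391, 540, 192, 732, 185, 178, 363, 541, 165, 706, 132, 99, 231, 330, 561, 152, 713, 126, 100, 226, 326, 552, 139, 691, 91, 43, 134, 177, 311, 488, 60, 548, 608, 417, 286, 703, 250, 214, 464, 678, 403, 342, 6, 348, 354, 702, 317, 280, 597, 138, 735, 134, 130, 264, 394, 658, 313, 232, 545, 38, 583, 621, 465, 347, 73, 420, 493, 174, 667, 102, 30, 132, 162, 294, 456, 11, 467, 478
F(117) mod 739 = 478


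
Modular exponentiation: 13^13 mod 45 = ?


13^1 mod 45 = 13
13^2 mod 45 = 34
13^3 mod 45 = 37
13^4 mod 45 = 31
13^5 mod 45 = 43
13^6 mod 45 = 19
13^7 mod 45 = 22
13^8 mod 45 = 16
13^9 mod 45 = 28
13^10 mod 45 = 4
13^11 mod 45 = 7
13^12 mod 45 = 1
13^13 mod 45 = 13


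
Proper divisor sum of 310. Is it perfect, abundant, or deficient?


Proper divisors: 1, 2, 5, 10, 31, 62, 155
Sum = 1 + 2 + 5 + 10 + 31 + 62 + 155 = 266
266 < 310 → deficient

s(310) = 266 (deficient)


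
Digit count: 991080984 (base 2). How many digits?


991080984 in base 2 = 111011000100101011001000011000
Number of digits = 30

30 digits (base 2)


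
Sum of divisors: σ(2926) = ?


Divisors of 2926: 1, 2, 7, 11, 14, 19, 22, 38, 77, 133, 154, 209, 266, 418, 1463, 2926
Sum = 1 + 2 + 7 + 11 + 14 + 19 + 22 + 38 + 77 + 133 + 154 + 209 + 266 + 418 + 1463 + 2926 = 5760

σ(2926) = 5760


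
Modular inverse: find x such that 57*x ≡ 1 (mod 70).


Use the extended Euclidean algorithm on (70, 57); each row r = 70*s + 57*t:
r=70, s=1, t=0
r=57, s=0, t=1
q=1: r=13, s=1, t=-1   [70*(1) + 57*(-1) = 13]
q=4: r=5, s=-4, t=5   [70*(-4) + 57*(5) = 5]
q=2: r=3, s=9, t=-11   [70*(9) + 57*(-11) = 3]
q=1: r=2, s=-13, t=16   [70*(-13) + 57*(16) = 2]
q=1: r=1, s=22, t=-27   [70*(22) + 57*(-27) = 1]
q=2: r=0, s=-57, t=70   [70*(-57) + 57*(70) = 0]
GCD = 1 with t = -27, so 57*(-27) ≡ 1 (mod 70)
Inverse = -27 mod 70 = 43
Check: 57 * 43 = 2451 ≡ 1 (mod 70)

57^(-1) ≡ 43 (mod 70)


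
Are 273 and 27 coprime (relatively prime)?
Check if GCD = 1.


Euclidean algorithm:
273 = 10 * 27 + 3
27 = 9 * 3 + 0
GCD(273, 27) = 3

No, not coprime (GCD = 3)


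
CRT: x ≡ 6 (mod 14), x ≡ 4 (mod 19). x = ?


M = 14*19 = 266
M1 = M/14 = 19, M2 = M/19 = 14
M1^(-1) mod 14 = 3, M2^(-1) mod 19 = 15
x = 6*19*3 + 4*14*15 = 1182
1182 mod 266 = 118
Check: 118 mod 14 = 6 ✓, 118 mod 19 = 4 ✓

x ≡ 118 (mod 266)


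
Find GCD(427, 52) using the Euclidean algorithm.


427 = 8 * 52 + 11
52 = 4 * 11 + 8
11 = 1 * 8 + 3
8 = 2 * 3 + 2
3 = 1 * 2 + 1
2 = 2 * 1 + 0
GCD = 1


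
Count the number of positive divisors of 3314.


3314 = 2^1 × 1657^1
d(3314) = (1+1) × (1+1) = 4

4 divisors


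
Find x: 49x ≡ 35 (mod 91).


GCD(49, 91) = 7 divides 35
Divide: 7x ≡ 5 (mod 13)
x ≡ 10 (mod 13)


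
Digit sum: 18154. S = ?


1 + 8 + 1 + 5 + 4 = 19


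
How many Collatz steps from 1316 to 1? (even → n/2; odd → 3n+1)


1316 → 658 → 329 → 988 → 494 → 247 → 742 → 371 → 1114 → 557 → 1672 → 836 → 418 → 209 → 628 → 314 → 157 → 472 → 236 → 118 → 59 → 178 → 89 → 268 → 134 → 67 → 202 → 101 → 304 → 152 → 76 → 38 → 19 → 58 → 29 → 88 → 44 → 22 → 11 → 34 → 17 → 52 → 26 → 13 → 40 → 20 → 10 → 5 → 16 → 8 → 4 → 2 → 1
Total steps = 52

52 steps


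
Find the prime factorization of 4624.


4624 / 2 = 2312
2312 / 2 = 1156
1156 / 2 = 578
578 / 2 = 289
289 / 17 = 17
17 / 17 = 1
4624 = 2^4 × 17^2


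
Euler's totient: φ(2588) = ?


2588 = 2^2 × 647
Prime factors: 2, 647
φ(2588) = 2588 × (1-1/2) × (1-1/647)
= 2588 × 1/2 × 646/647 = 1292

φ(2588) = 1292


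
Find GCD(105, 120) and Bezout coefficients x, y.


Tabular extended Euclidean (each row: r = 105*s + 120*t):
r=105, s=1, t=0
r=120, s=0, t=1
q=0: r=105, s=1, t=0   [105*(1) + 120*(0) = 105]
q=1: r=15, s=-1, t=1   [105*(-1) + 120*(1) = 15]
q=7: r=0, s=8, t=-7   [105*(8) + 120*(-7) = 0]
GCD = 15; from the row with r=15: x=-1, y=1
Check: 105*(-1) + 120*(1) = -105 + 120 = 15

GCD = 15, x = -1, y = 1


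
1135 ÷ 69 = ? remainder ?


1135 = 69 * 16 + 31
Check: 1104 + 31 = 1135

q = 16, r = 31


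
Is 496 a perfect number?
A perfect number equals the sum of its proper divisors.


Proper divisors of 496: 1, 2, 4, 8, 16, 31, 62, 124, 248
Sum = 1 + 2 + 4 + 8 + 16 + 31 + 62 + 124 + 248 = 496

Yes, 496 is perfect (496 = 496)


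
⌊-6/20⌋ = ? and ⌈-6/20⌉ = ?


-6/20 = -0.3000
floor = -1
ceil = 0

floor = -1, ceil = 0


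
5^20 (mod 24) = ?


5^1 mod 24 = 5
5^2 mod 24 = 1
5^3 mod 24 = 5
5^4 mod 24 = 1
5^5 mod 24 = 5
5^6 mod 24 = 1
5^7 mod 24 = 5
5^8 mod 24 = 1
5^9 mod 24 = 5
5^10 mod 24 = 1
5^11 mod 24 = 5
5^12 mod 24 = 1
5^13 mod 24 = 5
5^14 mod 24 = 1
5^15 mod 24 = 5
5^16 mod 24 = 1
5^17 mod 24 = 5
5^18 mod 24 = 1
5^19 mod 24 = 5
5^20 mod 24 = 1


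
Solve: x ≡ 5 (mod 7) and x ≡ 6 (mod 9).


M = 7*9 = 63
M1 = M/7 = 9, M2 = M/9 = 7
M1^(-1) mod 7 = 4, M2^(-1) mod 9 = 4
x = 5*9*4 + 6*7*4 = 348
348 mod 63 = 33
Check: 33 mod 7 = 5 ✓, 33 mod 9 = 6 ✓

x ≡ 33 (mod 63)


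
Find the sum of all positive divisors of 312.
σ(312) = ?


Divisors of 312: 1, 2, 3, 4, 6, 8, 12, 13, 24, 26, 39, 52, 78, 104, 156, 312
Sum = 1 + 2 + 3 + 4 + 6 + 8 + 12 + 13 + 24 + 26 + 39 + 52 + 78 + 104 + 156 + 312 = 840

σ(312) = 840


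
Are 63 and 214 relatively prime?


Euclidean algorithm:
214 = 3 * 63 + 25
63 = 2 * 25 + 13
25 = 1 * 13 + 12
13 = 1 * 12 + 1
12 = 12 * 1 + 0
GCD(63, 214) = 1

Yes, coprime (GCD = 1)


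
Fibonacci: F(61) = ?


Sequence: 1, 1, 2, 3, 5, 8, 13, 21, 34, 55, 89, 144, 233, 377, 610, 987, 1597, 2584, 4181, 6765, 10946, 17711, 28657, 46368, 75025, 121393, 196418, 317811, 514229, 832040, 1346269, 2178309, 3524578, 5702887, 9227465, 14930352, 24157817, 39088169, 63245986, 102334155, 165580141, 267914296, 433494437, 701408733, 1134903170, 1836311903, 2971215073, 4807526976, 7778742049, 12586269025, 20365011074, 32951280099, 53316291173, 86267571272, 139583862445, 225851433717, 365435296162, 591286729879, 956722026041, 1548008755920, 2504730781961
F(61) = 2504730781961


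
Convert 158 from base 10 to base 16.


158 (base 10) = 158 (decimal)
158 (decimal) = 9E (base 16)


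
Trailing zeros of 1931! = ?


floor(1931/5) = 386
floor(1931/25) = 77
floor(1931/125) = 15
floor(1931/625) = 3
Total = 481

481 trailing zeros


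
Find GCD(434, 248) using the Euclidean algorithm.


434 = 1 * 248 + 186
248 = 1 * 186 + 62
186 = 3 * 62 + 0
GCD = 62


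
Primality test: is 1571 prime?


Check divisors up to sqrt(1571) = 39.6358
No divisors found.
1571 is prime.

Yes, 1571 is prime


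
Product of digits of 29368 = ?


2 × 9 × 3 × 6 × 8 = 2592


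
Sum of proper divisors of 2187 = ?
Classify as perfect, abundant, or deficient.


Proper divisors: 1, 3, 9, 27, 81, 243, 729
Sum = 1 + 3 + 9 + 27 + 81 + 243 + 729 = 1093
1093 < 2187 → deficient

s(2187) = 1093 (deficient)


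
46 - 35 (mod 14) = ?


46 - 35 = 11
11 mod 14 = 11


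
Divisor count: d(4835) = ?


4835 = 5^1 × 967^1
d(4835) = (1+1) × (1+1) = 4

4 divisors


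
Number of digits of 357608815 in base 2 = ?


357608815 in base 2 = 10101010100001010110101101111
Number of digits = 29

29 digits (base 2)


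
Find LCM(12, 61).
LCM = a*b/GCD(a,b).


GCD(12, 61) = 1
LCM = 12*61/1 = 732/1 = 732

LCM = 732


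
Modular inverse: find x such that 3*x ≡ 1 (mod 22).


Use the extended Euclidean algorithm on (22, 3); each row r = 22*s + 3*t:
r=22, s=1, t=0
r=3, s=0, t=1
q=7: r=1, s=1, t=-7   [22*(1) + 3*(-7) = 1]
q=3: r=0, s=-3, t=22   [22*(-3) + 3*(22) = 0]
GCD = 1 with t = -7, so 3*(-7) ≡ 1 (mod 22)
Inverse = -7 mod 22 = 15
Check: 3 * 15 = 45 ≡ 1 (mod 22)

3^(-1) ≡ 15 (mod 22)


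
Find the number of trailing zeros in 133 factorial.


floor(133/5) = 26
floor(133/25) = 5
floor(133/125) = 1
Total = 32

32 trailing zeros


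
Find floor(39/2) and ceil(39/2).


39/2 = 19.5000
floor = 19
ceil = 20

floor = 19, ceil = 20


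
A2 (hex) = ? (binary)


A2 (base 16) = 162 (decimal)
162 (decimal) = 10100010 (base 2)


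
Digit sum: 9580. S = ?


9 + 5 + 8 + 0 = 22


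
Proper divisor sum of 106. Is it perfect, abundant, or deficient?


Proper divisors: 1, 2, 53
Sum = 1 + 2 + 53 = 56
56 < 106 → deficient

s(106) = 56 (deficient)


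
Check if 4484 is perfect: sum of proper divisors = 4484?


Proper divisors of 4484: 1, 2, 4, 19, 38, 59, 76, 118, 236, 1121, 2242
Sum = 1 + 2 + 4 + 19 + 38 + 59 + 76 + 118 + 236 + 1121 + 2242 = 3916

No, 4484 is not perfect (3916 ≠ 4484)


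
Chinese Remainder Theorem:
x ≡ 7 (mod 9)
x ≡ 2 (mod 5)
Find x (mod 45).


M = 9*5 = 45
M1 = M/9 = 5, M2 = M/5 = 9
M1^(-1) mod 9 = 2, M2^(-1) mod 5 = 4
x = 7*5*2 + 2*9*4 = 142
142 mod 45 = 7
Check: 7 mod 9 = 7 ✓, 7 mod 5 = 2 ✓

x ≡ 7 (mod 45)


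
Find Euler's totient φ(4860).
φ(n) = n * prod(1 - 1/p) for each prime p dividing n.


4860 = 2^2 × 3^5 × 5
Prime factors: 2, 3, 5
φ(4860) = 4860 × (1-1/2) × (1-1/3) × (1-1/5)
= 4860 × 1/2 × 2/3 × 4/5 = 1296

φ(4860) = 1296


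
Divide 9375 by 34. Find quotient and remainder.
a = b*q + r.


9375 = 34 * 275 + 25
Check: 9350 + 25 = 9375

q = 275, r = 25


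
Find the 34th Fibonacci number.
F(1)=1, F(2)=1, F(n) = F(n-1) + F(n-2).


Sequence: 1, 1, 2, 3, 5, 8, 13, 21, 34, 55, 89, 144, 233, 377, 610, 987, 1597, 2584, 4181, 6765, 10946, 17711, 28657, 46368, 75025, 121393, 196418, 317811, 514229, 832040, 1346269, 2178309, 3524578, 5702887
F(34) = 5702887


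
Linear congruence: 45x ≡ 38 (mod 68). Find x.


GCD(45, 68) = 1, unique solution
a^(-1) mod 68 = 65
x = 65 * 38 mod 68 = 22

x ≡ 22 (mod 68)


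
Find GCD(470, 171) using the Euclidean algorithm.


470 = 2 * 171 + 128
171 = 1 * 128 + 43
128 = 2 * 43 + 42
43 = 1 * 42 + 1
42 = 42 * 1 + 0
GCD = 1


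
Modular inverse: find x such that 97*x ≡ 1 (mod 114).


Use the extended Euclidean algorithm on (114, 97); each row r = 114*s + 97*t:
r=114, s=1, t=0
r=97, s=0, t=1
q=1: r=17, s=1, t=-1   [114*(1) + 97*(-1) = 17]
q=5: r=12, s=-5, t=6   [114*(-5) + 97*(6) = 12]
q=1: r=5, s=6, t=-7   [114*(6) + 97*(-7) = 5]
q=2: r=2, s=-17, t=20   [114*(-17) + 97*(20) = 2]
q=2: r=1, s=40, t=-47   [114*(40) + 97*(-47) = 1]
q=2: r=0, s=-97, t=114   [114*(-97) + 97*(114) = 0]
GCD = 1 with t = -47, so 97*(-47) ≡ 1 (mod 114)
Inverse = -47 mod 114 = 67
Check: 97 * 67 = 6499 ≡ 1 (mod 114)

97^(-1) ≡ 67 (mod 114)


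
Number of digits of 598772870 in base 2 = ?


598772870 in base 2 = 100011101100001000110010000110
Number of digits = 30

30 digits (base 2)


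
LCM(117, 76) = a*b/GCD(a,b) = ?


GCD(117, 76) = 1
LCM = 117*76/1 = 8892/1 = 8892

LCM = 8892


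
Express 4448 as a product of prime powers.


4448 / 2 = 2224
2224 / 2 = 1112
1112 / 2 = 556
556 / 2 = 278
278 / 2 = 139
139 / 139 = 1
4448 = 2^5 × 139


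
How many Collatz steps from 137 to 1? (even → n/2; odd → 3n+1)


137 → 412 → 206 → 103 → 310 → 155 → 466 → 233 → 700 → 350 → 175 → 526 → 263 → 790 → 395 → 1186 → 593 → 1780 → 890 → 445 → 1336 → 668 → 334 → 167 → 502 → 251 → 754 → 377 → 1132 → 566 → 283 → 850 → 425 → 1276 → 638 → 319 → 958 → 479 → 1438 → 719 → 2158 → 1079 → 3238 → 1619 → 4858 → 2429 → 7288 → 3644 → 1822 → 911 → 2734 → 1367 → 4102 → 2051 → 6154 → 3077 → 9232 → 4616 → 2308 → 1154 → 577 → 1732 → 866 → 433 → 1300 → 650 → 325 → 976 → 488 → 244 → 122 → 61 → 184 → 92 → 46 → 23 → 70 → 35 → 106 → 53 → 160 → 80 → 40 → 20 → 10 → 5 → 16 → 8 → 4 → 2 → 1
Total steps = 90

90 steps


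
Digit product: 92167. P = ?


9 × 2 × 1 × 6 × 7 = 756


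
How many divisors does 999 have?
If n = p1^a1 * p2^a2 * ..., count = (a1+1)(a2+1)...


999 = 3^3 × 37^1
d(999) = (3+1) × (1+1) = 8

8 divisors


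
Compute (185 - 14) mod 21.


185 - 14 = 171
171 mod 21 = 3


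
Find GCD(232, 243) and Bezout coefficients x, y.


Tabular extended Euclidean (each row: r = 232*s + 243*t):
r=232, s=1, t=0
r=243, s=0, t=1
q=0: r=232, s=1, t=0   [232*(1) + 243*(0) = 232]
q=1: r=11, s=-1, t=1   [232*(-1) + 243*(1) = 11]
q=21: r=1, s=22, t=-21   [232*(22) + 243*(-21) = 1]
q=11: r=0, s=-243, t=232   [232*(-243) + 243*(232) = 0]
GCD = 1; from the row with r=1: x=22, y=-21
Check: 232*(22) + 243*(-21) = 5104 - 5103 = 1

GCD = 1, x = 22, y = -21


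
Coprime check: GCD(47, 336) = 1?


Euclidean algorithm:
336 = 7 * 47 + 7
47 = 6 * 7 + 5
7 = 1 * 5 + 2
5 = 2 * 2 + 1
2 = 2 * 1 + 0
GCD(47, 336) = 1

Yes, coprime (GCD = 1)


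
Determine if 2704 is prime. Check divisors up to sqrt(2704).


2704 / 2 = 1352 (exact division)
2704 is NOT prime.

No, 2704 is not prime


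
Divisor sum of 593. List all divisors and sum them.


Divisors of 593: 1, 593
Sum = 1 + 593 = 594

σ(593) = 594


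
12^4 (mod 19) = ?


12^1 mod 19 = 12
12^2 mod 19 = 11
12^3 mod 19 = 18
12^4 mod 19 = 7


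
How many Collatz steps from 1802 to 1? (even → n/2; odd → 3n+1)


1802 → 901 → 2704 → 1352 → 676 → 338 → 169 → 508 → 254 → 127 → 382 → 191 → 574 → 287 → 862 → 431 → 1294 → 647 → 1942 → 971 → 2914 → 1457 → 4372 → 2186 → 1093 → 3280 → 1640 → 820 → 410 → 205 → 616 → 308 → 154 → 77 → 232 → 116 → 58 → 29 → 88 → 44 → 22 → 11 → 34 → 17 → 52 → 26 → 13 → 40 → 20 → 10 → 5 → 16 → 8 → 4 → 2 → 1
Total steps = 55

55 steps


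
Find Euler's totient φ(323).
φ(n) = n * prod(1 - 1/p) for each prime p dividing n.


323 = 17 × 19
Prime factors: 17, 19
φ(323) = 323 × (1-1/17) × (1-1/19)
= 323 × 16/17 × 18/19 = 288

φ(323) = 288


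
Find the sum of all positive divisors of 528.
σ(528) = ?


Divisors of 528: 1, 2, 3, 4, 6, 8, 11, 12, 16, 22, 24, 33, 44, 48, 66, 88, 132, 176, 264, 528
Sum = 1 + 2 + 3 + 4 + 6 + 8 + 11 + 12 + 16 + 22 + 24 + 33 + 44 + 48 + 66 + 88 + 132 + 176 + 264 + 528 = 1488

σ(528) = 1488


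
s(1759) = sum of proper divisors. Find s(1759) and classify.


Proper divisors: 1
Sum = 1 = 1
1 < 1759 → deficient

s(1759) = 1 (deficient)


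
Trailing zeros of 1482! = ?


floor(1482/5) = 296
floor(1482/25) = 59
floor(1482/125) = 11
floor(1482/625) = 2
Total = 368

368 trailing zeros


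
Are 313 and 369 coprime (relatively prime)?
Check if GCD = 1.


Euclidean algorithm:
369 = 1 * 313 + 56
313 = 5 * 56 + 33
56 = 1 * 33 + 23
33 = 1 * 23 + 10
23 = 2 * 10 + 3
10 = 3 * 3 + 1
3 = 3 * 1 + 0
GCD(313, 369) = 1

Yes, coprime (GCD = 1)


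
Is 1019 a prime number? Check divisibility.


Check divisors up to sqrt(1019) = 31.9218
No divisors found.
1019 is prime.

Yes, 1019 is prime


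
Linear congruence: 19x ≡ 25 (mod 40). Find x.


GCD(19, 40) = 1, unique solution
a^(-1) mod 40 = 19
x = 19 * 25 mod 40 = 35

x ≡ 35 (mod 40)


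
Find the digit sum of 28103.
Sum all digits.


2 + 8 + 1 + 0 + 3 = 14


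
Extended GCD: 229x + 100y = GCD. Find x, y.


Tabular extended Euclidean (each row: r = 229*s + 100*t):
r=229, s=1, t=0
r=100, s=0, t=1
q=2: r=29, s=1, t=-2   [229*(1) + 100*(-2) = 29]
q=3: r=13, s=-3, t=7   [229*(-3) + 100*(7) = 13]
q=2: r=3, s=7, t=-16   [229*(7) + 100*(-16) = 3]
q=4: r=1, s=-31, t=71   [229*(-31) + 100*(71) = 1]
q=3: r=0, s=100, t=-229   [229*(100) + 100*(-229) = 0]
GCD = 1; from the row with r=1: x=-31, y=71
Check: 229*(-31) + 100*(71) = -7099 + 7100 = 1

GCD = 1, x = -31, y = 71


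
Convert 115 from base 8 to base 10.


115 (base 8) = 77 (decimal)
77 (decimal) = 77 (base 10)


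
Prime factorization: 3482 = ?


3482 / 2 = 1741
1741 / 1741 = 1
3482 = 2 × 1741


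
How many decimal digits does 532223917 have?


532223917 has 9 digits in base 10
floor(log10(532223917)) + 1 = floor(8.7261) + 1 = 9

9 digits (base 10)


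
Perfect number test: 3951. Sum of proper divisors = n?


Proper divisors of 3951: 1, 3, 9, 439, 1317
Sum = 1 + 3 + 9 + 439 + 1317 = 1769

No, 3951 is not perfect (1769 ≠ 3951)


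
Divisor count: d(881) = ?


881 = 881^1
d(881) = (1+1) = 2

2 divisors


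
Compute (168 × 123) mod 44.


168 × 123 = 20664
20664 mod 44 = 28


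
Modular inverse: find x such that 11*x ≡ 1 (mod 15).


Use the extended Euclidean algorithm on (15, 11); each row r = 15*s + 11*t:
r=15, s=1, t=0
r=11, s=0, t=1
q=1: r=4, s=1, t=-1   [15*(1) + 11*(-1) = 4]
q=2: r=3, s=-2, t=3   [15*(-2) + 11*(3) = 3]
q=1: r=1, s=3, t=-4   [15*(3) + 11*(-4) = 1]
q=3: r=0, s=-11, t=15   [15*(-11) + 11*(15) = 0]
GCD = 1 with t = -4, so 11*(-4) ≡ 1 (mod 15)
Inverse = -4 mod 15 = 11
Check: 11 * 11 = 121 ≡ 1 (mod 15)

11^(-1) ≡ 11 (mod 15)


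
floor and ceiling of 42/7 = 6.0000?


42/7 = 6.0000
floor = 6
ceil = 6

floor = 6, ceil = 6


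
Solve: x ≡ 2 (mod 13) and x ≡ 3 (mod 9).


M = 13*9 = 117
M1 = M/13 = 9, M2 = M/9 = 13
M1^(-1) mod 13 = 3, M2^(-1) mod 9 = 7
x = 2*9*3 + 3*13*7 = 327
327 mod 117 = 93
Check: 93 mod 13 = 2 ✓, 93 mod 9 = 3 ✓

x ≡ 93 (mod 117)


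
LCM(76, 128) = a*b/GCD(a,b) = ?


GCD(76, 128) = 4
LCM = 76*128/4 = 9728/4 = 2432

LCM = 2432


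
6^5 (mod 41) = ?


6^1 mod 41 = 6
6^2 mod 41 = 36
6^3 mod 41 = 11
6^4 mod 41 = 25
6^5 mod 41 = 27


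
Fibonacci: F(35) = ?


Sequence: 1, 1, 2, 3, 5, 8, 13, 21, 34, 55, 89, 144, 233, 377, 610, 987, 1597, 2584, 4181, 6765, 10946, 17711, 28657, 46368, 75025, 121393, 196418, 317811, 514229, 832040, 1346269, 2178309, 3524578, 5702887, 9227465
F(35) = 9227465


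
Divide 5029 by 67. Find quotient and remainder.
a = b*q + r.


5029 = 67 * 75 + 4
Check: 5025 + 4 = 5029

q = 75, r = 4


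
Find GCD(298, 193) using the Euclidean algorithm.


298 = 1 * 193 + 105
193 = 1 * 105 + 88
105 = 1 * 88 + 17
88 = 5 * 17 + 3
17 = 5 * 3 + 2
3 = 1 * 2 + 1
2 = 2 * 1 + 0
GCD = 1


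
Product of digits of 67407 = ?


6 × 7 × 4 × 0 × 7 = 0


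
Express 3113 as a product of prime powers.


3113 / 11 = 283
283 / 283 = 1
3113 = 11 × 283


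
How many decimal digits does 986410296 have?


986410296 has 9 digits in base 10
floor(log10(986410296)) + 1 = floor(8.9941) + 1 = 9

9 digits (base 10)


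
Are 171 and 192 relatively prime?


Euclidean algorithm:
192 = 1 * 171 + 21
171 = 8 * 21 + 3
21 = 7 * 3 + 0
GCD(171, 192) = 3

No, not coprime (GCD = 3)


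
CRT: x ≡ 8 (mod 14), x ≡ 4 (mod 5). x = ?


M = 14*5 = 70
M1 = M/14 = 5, M2 = M/5 = 14
M1^(-1) mod 14 = 3, M2^(-1) mod 5 = 4
x = 8*5*3 + 4*14*4 = 344
344 mod 70 = 64
Check: 64 mod 14 = 8 ✓, 64 mod 5 = 4 ✓

x ≡ 64 (mod 70)


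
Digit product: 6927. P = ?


6 × 9 × 2 × 7 = 756


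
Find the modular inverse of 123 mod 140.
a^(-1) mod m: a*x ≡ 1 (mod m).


Use the extended Euclidean algorithm on (140, 123); each row r = 140*s + 123*t:
r=140, s=1, t=0
r=123, s=0, t=1
q=1: r=17, s=1, t=-1   [140*(1) + 123*(-1) = 17]
q=7: r=4, s=-7, t=8   [140*(-7) + 123*(8) = 4]
q=4: r=1, s=29, t=-33   [140*(29) + 123*(-33) = 1]
q=4: r=0, s=-123, t=140   [140*(-123) + 123*(140) = 0]
GCD = 1 with t = -33, so 123*(-33) ≡ 1 (mod 140)
Inverse = -33 mod 140 = 107
Check: 123 * 107 = 13161 ≡ 1 (mod 140)

123^(-1) ≡ 107 (mod 140)


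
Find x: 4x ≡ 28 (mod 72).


GCD(4, 72) = 4 divides 28
Divide: 1x ≡ 7 (mod 18)
x ≡ 7 (mod 18)


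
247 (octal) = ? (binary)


247 (base 8) = 167 (decimal)
167 (decimal) = 10100111 (base 2)


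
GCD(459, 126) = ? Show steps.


459 = 3 * 126 + 81
126 = 1 * 81 + 45
81 = 1 * 45 + 36
45 = 1 * 36 + 9
36 = 4 * 9 + 0
GCD = 9


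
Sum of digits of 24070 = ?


2 + 4 + 0 + 7 + 0 = 13


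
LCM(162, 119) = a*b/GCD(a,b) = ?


GCD(162, 119) = 1
LCM = 162*119/1 = 19278/1 = 19278

LCM = 19278


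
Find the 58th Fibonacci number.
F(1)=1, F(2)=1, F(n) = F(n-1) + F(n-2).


Sequence: 1, 1, 2, 3, 5, 8, 13, 21, 34, 55, 89, 144, 233, 377, 610, 987, 1597, 2584, 4181, 6765, 10946, 17711, 28657, 46368, 75025, 121393, 196418, 317811, 514229, 832040, 1346269, 2178309, 3524578, 5702887, 9227465, 14930352, 24157817, 39088169, 63245986, 102334155, 165580141, 267914296, 433494437, 701408733, 1134903170, 1836311903, 2971215073, 4807526976, 7778742049, 12586269025, 20365011074, 32951280099, 53316291173, 86267571272, 139583862445, 225851433717, 365435296162, 591286729879
F(58) = 591286729879


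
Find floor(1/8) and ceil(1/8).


1/8 = 0.1250
floor = 0
ceil = 1

floor = 0, ceil = 1


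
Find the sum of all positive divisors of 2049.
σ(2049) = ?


Divisors of 2049: 1, 3, 683, 2049
Sum = 1 + 3 + 683 + 2049 = 2736

σ(2049) = 2736


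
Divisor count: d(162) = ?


162 = 2^1 × 3^4
d(162) = (1+1) × (4+1) = 10

10 divisors


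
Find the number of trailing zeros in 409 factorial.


floor(409/5) = 81
floor(409/25) = 16
floor(409/125) = 3
Total = 100

100 trailing zeros


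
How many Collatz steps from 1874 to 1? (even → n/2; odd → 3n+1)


1874 → 937 → 2812 → 1406 → 703 → 2110 → 1055 → 3166 → 1583 → 4750 → 2375 → 7126 → 3563 → 10690 → 5345 → 16036 → 8018 → 4009 → 12028 → 6014 → 3007 → 9022 → 4511 → 13534 → 6767 → 20302 → 10151 → 30454 → 15227 → 45682 → 22841 → 68524 → 34262 → 17131 → 51394 → 25697 → 77092 → 38546 → 19273 → 57820 → 28910 → 14455 → 43366 → 21683 → 65050 → 32525 → 97576 → 48788 → 24394 → 12197 → 36592 → 18296 → 9148 → 4574 → 2287 → 6862 → 3431 → 10294 → 5147 → 15442 → 7721 → 23164 → 11582 → 5791 → 17374 → 8687 → 26062 → 13031 → 39094 → 19547 → 58642 → 29321 → 87964 → 43982 → 21991 → 65974 → 32987 → 98962 → 49481 → 148444 → 74222 → 37111 → 111334 → 55667 → 167002 → 83501 → 250504 → 125252 → 62626 → 31313 → 93940 → 46970 → 23485 → 70456 → 35228 → 17614 → 8807 → 26422 → 13211 → 39634 → 19817 → 59452 → 29726 → 14863 → 44590 → 22295 → 66886 → 33443 → 100330 → 50165 → 150496 → 75248 → 37624 → 18812 → 9406 → 4703 → 14110 → 7055 → 21166 → 10583 → 31750 → 15875 → 47626 → 23813 → 71440 → 35720 → 17860 → 8930 → 4465 → 13396 → 6698 → 3349 → 10048 → 5024 → 2512 → 1256 → 628 → 314 → 157 → 472 → 236 → 118 → 59 → 178 → 89 → 268 → 134 → 67 → 202 → 101 → 304 → 152 → 76 → 38 → 19 → 58 → 29 → 88 → 44 → 22 → 11 → 34 → 17 → 52 → 26 → 13 → 40 → 20 → 10 → 5 → 16 → 8 → 4 → 2 → 1
Total steps = 174

174 steps


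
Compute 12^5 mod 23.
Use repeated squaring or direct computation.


12^1 mod 23 = 12
12^2 mod 23 = 6
12^3 mod 23 = 3
12^4 mod 23 = 13
12^5 mod 23 = 18


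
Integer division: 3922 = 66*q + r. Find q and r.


3922 = 66 * 59 + 28
Check: 3894 + 28 = 3922

q = 59, r = 28


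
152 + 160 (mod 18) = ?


152 + 160 = 312
312 mod 18 = 6


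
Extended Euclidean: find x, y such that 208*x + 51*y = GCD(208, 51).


Tabular extended Euclidean (each row: r = 208*s + 51*t):
r=208, s=1, t=0
r=51, s=0, t=1
q=4: r=4, s=1, t=-4   [208*(1) + 51*(-4) = 4]
q=12: r=3, s=-12, t=49   [208*(-12) + 51*(49) = 3]
q=1: r=1, s=13, t=-53   [208*(13) + 51*(-53) = 1]
q=3: r=0, s=-51, t=208   [208*(-51) + 51*(208) = 0]
GCD = 1; from the row with r=1: x=13, y=-53
Check: 208*(13) + 51*(-53) = 2704 - 2703 = 1

GCD = 1, x = 13, y = -53


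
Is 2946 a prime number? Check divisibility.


2946 / 2 = 1473 (exact division)
2946 is NOT prime.

No, 2946 is not prime


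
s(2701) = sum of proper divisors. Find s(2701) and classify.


Proper divisors: 1, 37, 73
Sum = 1 + 37 + 73 = 111
111 < 2701 → deficient

s(2701) = 111 (deficient)


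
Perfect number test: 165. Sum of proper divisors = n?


Proper divisors of 165: 1, 3, 5, 11, 15, 33, 55
Sum = 1 + 3 + 5 + 11 + 15 + 33 + 55 = 123

No, 165 is not perfect (123 ≠ 165)


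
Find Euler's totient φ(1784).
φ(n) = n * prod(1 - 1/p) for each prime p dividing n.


1784 = 2^3 × 223
Prime factors: 2, 223
φ(1784) = 1784 × (1-1/2) × (1-1/223)
= 1784 × 1/2 × 222/223 = 888

φ(1784) = 888


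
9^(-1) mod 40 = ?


Use the extended Euclidean algorithm on (40, 9); each row r = 40*s + 9*t:
r=40, s=1, t=0
r=9, s=0, t=1
q=4: r=4, s=1, t=-4   [40*(1) + 9*(-4) = 4]
q=2: r=1, s=-2, t=9   [40*(-2) + 9*(9) = 1]
q=4: r=0, s=9, t=-40   [40*(9) + 9*(-40) = 0]
GCD = 1 with t = 9, so 9*(9) ≡ 1 (mod 40)
Inverse = 9 mod 40 = 9
Check: 9 * 9 = 81 ≡ 1 (mod 40)

9^(-1) ≡ 9 (mod 40)


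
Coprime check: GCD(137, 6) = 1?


Euclidean algorithm:
137 = 22 * 6 + 5
6 = 1 * 5 + 1
5 = 5 * 1 + 0
GCD(137, 6) = 1

Yes, coprime (GCD = 1)


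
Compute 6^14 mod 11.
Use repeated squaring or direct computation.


6^1 mod 11 = 6
6^2 mod 11 = 3
6^3 mod 11 = 7
6^4 mod 11 = 9
6^5 mod 11 = 10
6^6 mod 11 = 5
6^7 mod 11 = 8
6^8 mod 11 = 4
6^9 mod 11 = 2
6^10 mod 11 = 1
6^11 mod 11 = 6
6^12 mod 11 = 3
6^13 mod 11 = 7
6^14 mod 11 = 9


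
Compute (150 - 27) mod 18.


150 - 27 = 123
123 mod 18 = 15


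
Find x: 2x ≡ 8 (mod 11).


GCD(2, 11) = 1, unique solution
a^(-1) mod 11 = 6
x = 6 * 8 mod 11 = 4

x ≡ 4 (mod 11)


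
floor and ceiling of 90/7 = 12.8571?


90/7 = 12.8571
floor = 12
ceil = 13

floor = 12, ceil = 13


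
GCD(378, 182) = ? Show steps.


378 = 2 * 182 + 14
182 = 13 * 14 + 0
GCD = 14


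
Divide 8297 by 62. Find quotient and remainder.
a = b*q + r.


8297 = 62 * 133 + 51
Check: 8246 + 51 = 8297

q = 133, r = 51


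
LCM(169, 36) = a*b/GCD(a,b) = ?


GCD(169, 36) = 1
LCM = 169*36/1 = 6084/1 = 6084

LCM = 6084


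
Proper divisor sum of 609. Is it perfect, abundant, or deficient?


Proper divisors: 1, 3, 7, 21, 29, 87, 203
Sum = 1 + 3 + 7 + 21 + 29 + 87 + 203 = 351
351 < 609 → deficient

s(609) = 351 (deficient)


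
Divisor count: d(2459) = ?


2459 = 2459^1
d(2459) = (1+1) = 2

2 divisors


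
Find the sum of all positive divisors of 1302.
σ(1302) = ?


Divisors of 1302: 1, 2, 3, 6, 7, 14, 21, 31, 42, 62, 93, 186, 217, 434, 651, 1302
Sum = 1 + 2 + 3 + 6 + 7 + 14 + 21 + 31 + 42 + 62 + 93 + 186 + 217 + 434 + 651 + 1302 = 3072

σ(1302) = 3072


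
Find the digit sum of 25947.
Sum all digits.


2 + 5 + 9 + 4 + 7 = 27


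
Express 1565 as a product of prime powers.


1565 / 5 = 313
313 / 313 = 1
1565 = 5 × 313


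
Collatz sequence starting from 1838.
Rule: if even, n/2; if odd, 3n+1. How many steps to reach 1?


1838 → 919 → 2758 → 1379 → 4138 → 2069 → 6208 → 3104 → 1552 → 776 → 388 → 194 → 97 → 292 → 146 → 73 → 220 → 110 → 55 → 166 → 83 → 250 → 125 → 376 → 188 → 94 → 47 → 142 → 71 → 214 → 107 → 322 → 161 → 484 → 242 → 121 → 364 → 182 → 91 → 274 → 137 → 412 → 206 → 103 → 310 → 155 → 466 → 233 → 700 → 350 → 175 → 526 → 263 → 790 → 395 → 1186 → 593 → 1780 → 890 → 445 → 1336 → 668 → 334 → 167 → 502 → 251 → 754 → 377 → 1132 → 566 → 283 → 850 → 425 → 1276 → 638 → 319 → 958 → 479 → 1438 → 719 → 2158 → 1079 → 3238 → 1619 → 4858 → 2429 → 7288 → 3644 → 1822 → 911 → 2734 → 1367 → 4102 → 2051 → 6154 → 3077 → 9232 → 4616 → 2308 → 1154 → 577 → 1732 → 866 → 433 → 1300 → 650 → 325 → 976 → 488 → 244 → 122 → 61 → 184 → 92 → 46 → 23 → 70 → 35 → 106 → 53 → 160 → 80 → 40 → 20 → 10 → 5 → 16 → 8 → 4 → 2 → 1
Total steps = 130

130 steps


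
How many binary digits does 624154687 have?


624154687 in base 2 = 100101001100111101100000111111
Number of digits = 30

30 digits (base 2)


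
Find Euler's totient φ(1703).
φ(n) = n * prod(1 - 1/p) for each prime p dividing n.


1703 = 13 × 131
Prime factors: 13, 131
φ(1703) = 1703 × (1-1/13) × (1-1/131)
= 1703 × 12/13 × 130/131 = 1560

φ(1703) = 1560


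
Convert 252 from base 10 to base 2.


252 (base 10) = 252 (decimal)
252 (decimal) = 11111100 (base 2)


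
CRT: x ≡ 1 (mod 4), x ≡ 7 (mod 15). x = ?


M = 4*15 = 60
M1 = M/4 = 15, M2 = M/15 = 4
M1^(-1) mod 4 = 3, M2^(-1) mod 15 = 4
x = 1*15*3 + 7*4*4 = 157
157 mod 60 = 37
Check: 37 mod 4 = 1 ✓, 37 mod 15 = 7 ✓

x ≡ 37 (mod 60)


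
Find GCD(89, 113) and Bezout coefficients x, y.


Tabular extended Euclidean (each row: r = 89*s + 113*t):
r=89, s=1, t=0
r=113, s=0, t=1
q=0: r=89, s=1, t=0   [89*(1) + 113*(0) = 89]
q=1: r=24, s=-1, t=1   [89*(-1) + 113*(1) = 24]
q=3: r=17, s=4, t=-3   [89*(4) + 113*(-3) = 17]
q=1: r=7, s=-5, t=4   [89*(-5) + 113*(4) = 7]
q=2: r=3, s=14, t=-11   [89*(14) + 113*(-11) = 3]
q=2: r=1, s=-33, t=26   [89*(-33) + 113*(26) = 1]
q=3: r=0, s=113, t=-89   [89*(113) + 113*(-89) = 0]
GCD = 1; from the row with r=1: x=-33, y=26
Check: 89*(-33) + 113*(26) = -2937 + 2938 = 1

GCD = 1, x = -33, y = 26


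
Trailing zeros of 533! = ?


floor(533/5) = 106
floor(533/25) = 21
floor(533/125) = 4
Total = 131

131 trailing zeros


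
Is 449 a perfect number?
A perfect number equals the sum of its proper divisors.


Proper divisors of 449: 1
Sum = 1 = 1

No, 449 is not perfect (1 ≠ 449)


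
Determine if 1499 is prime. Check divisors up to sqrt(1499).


Check divisors up to sqrt(1499) = 38.7169
No divisors found.
1499 is prime.

Yes, 1499 is prime


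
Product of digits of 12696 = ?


1 × 2 × 6 × 9 × 6 = 648


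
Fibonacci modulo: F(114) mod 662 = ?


F(k) mod 662 for k=1..114:
1, 1, 2, 3, 5, 8, 13, 21, 34, 55, 89, 144, 233, 377, 610, 325, 273, 598, 209, 145, 354, 499, 191, 28, 219, 247, 466, 51, 517, 568, 423, 329, 90, 419, 509, 266, 113, 379, 492, 209, 39, 248, 287, 535, 160, 33, 193, 226, 419, 645, 402, 385, 125, 510, 635, 483, 456, 277, 71, 348, 419, 105, 524, 629, 491, 458, 287, 83, 370, 453, 161, 614, 113, 65, 178, 243, 421, 2, 423, 425, 186, 611, 135, 84, 219, 303, 522, 163, 23, 186, 209, 395, 604, 337, 279, 616, 233, 187, 420, 607, 365, 310, 13, 323, 336, 659, 333, 330, 1, 331, 332, 1, 333, 334
F(114) mod 662 = 334


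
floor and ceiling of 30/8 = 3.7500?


30/8 = 3.7500
floor = 3
ceil = 4

floor = 3, ceil = 4


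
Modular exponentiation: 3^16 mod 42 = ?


3^1 mod 42 = 3
3^2 mod 42 = 9
3^3 mod 42 = 27
3^4 mod 42 = 39
3^5 mod 42 = 33
3^6 mod 42 = 15
3^7 mod 42 = 3
3^8 mod 42 = 9
3^9 mod 42 = 27
3^10 mod 42 = 39
3^11 mod 42 = 33
3^12 mod 42 = 15
3^13 mod 42 = 3
3^14 mod 42 = 9
3^15 mod 42 = 27
3^16 mod 42 = 39


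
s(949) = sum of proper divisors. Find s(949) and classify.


Proper divisors: 1, 13, 73
Sum = 1 + 13 + 73 = 87
87 < 949 → deficient

s(949) = 87 (deficient)


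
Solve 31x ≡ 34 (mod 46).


GCD(31, 46) = 1, unique solution
a^(-1) mod 46 = 3
x = 3 * 34 mod 46 = 10

x ≡ 10 (mod 46)


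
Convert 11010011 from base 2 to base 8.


11010011 (base 2) = 211 (decimal)
211 (decimal) = 323 (base 8)


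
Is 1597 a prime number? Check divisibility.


Check divisors up to sqrt(1597) = 39.9625
No divisors found.
1597 is prime.

Yes, 1597 is prime


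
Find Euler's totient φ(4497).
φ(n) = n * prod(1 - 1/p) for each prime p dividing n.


4497 = 3 × 1499
Prime factors: 3, 1499
φ(4497) = 4497 × (1-1/3) × (1-1/1499)
= 4497 × 2/3 × 1498/1499 = 2996

φ(4497) = 2996


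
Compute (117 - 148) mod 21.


117 - 148 = -31
-31 mod 21 = 11


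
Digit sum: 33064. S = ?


3 + 3 + 0 + 6 + 4 = 16


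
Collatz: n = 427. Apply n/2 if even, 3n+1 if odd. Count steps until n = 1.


427 → 1282 → 641 → 1924 → 962 → 481 → 1444 → 722 → 361 → 1084 → 542 → 271 → 814 → 407 → 1222 → 611 → 1834 → 917 → 2752 → 1376 → 688 → 344 → 172 → 86 → 43 → 130 → 65 → 196 → 98 → 49 → 148 → 74 → 37 → 112 → 56 → 28 → 14 → 7 → 22 → 11 → 34 → 17 → 52 → 26 → 13 → 40 → 20 → 10 → 5 → 16 → 8 → 4 → 2 → 1
Total steps = 53

53 steps


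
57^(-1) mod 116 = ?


Use the extended Euclidean algorithm on (116, 57); each row r = 116*s + 57*t:
r=116, s=1, t=0
r=57, s=0, t=1
q=2: r=2, s=1, t=-2   [116*(1) + 57*(-2) = 2]
q=28: r=1, s=-28, t=57   [116*(-28) + 57*(57) = 1]
q=2: r=0, s=57, t=-116   [116*(57) + 57*(-116) = 0]
GCD = 1 with t = 57, so 57*(57) ≡ 1 (mod 116)
Inverse = 57 mod 116 = 57
Check: 57 * 57 = 3249 ≡ 1 (mod 116)

57^(-1) ≡ 57 (mod 116)


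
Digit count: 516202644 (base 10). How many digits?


516202644 has 9 digits in base 10
floor(log10(516202644)) + 1 = floor(8.7128) + 1 = 9

9 digits (base 10)


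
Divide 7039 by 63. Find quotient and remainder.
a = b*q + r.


7039 = 63 * 111 + 46
Check: 6993 + 46 = 7039

q = 111, r = 46


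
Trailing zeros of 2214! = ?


floor(2214/5) = 442
floor(2214/25) = 88
floor(2214/125) = 17
floor(2214/625) = 3
Total = 550

550 trailing zeros


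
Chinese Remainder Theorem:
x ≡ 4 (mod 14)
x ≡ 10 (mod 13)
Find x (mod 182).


M = 14*13 = 182
M1 = M/14 = 13, M2 = M/13 = 14
M1^(-1) mod 14 = 13, M2^(-1) mod 13 = 1
x = 4*13*13 + 10*14*1 = 816
816 mod 182 = 88
Check: 88 mod 14 = 4 ✓, 88 mod 13 = 10 ✓

x ≡ 88 (mod 182)


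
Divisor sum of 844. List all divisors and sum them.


Divisors of 844: 1, 2, 4, 211, 422, 844
Sum = 1 + 2 + 4 + 211 + 422 + 844 = 1484

σ(844) = 1484


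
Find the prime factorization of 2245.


2245 / 5 = 449
449 / 449 = 1
2245 = 5 × 449


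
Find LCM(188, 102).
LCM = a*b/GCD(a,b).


GCD(188, 102) = 2
LCM = 188*102/2 = 19176/2 = 9588

LCM = 9588


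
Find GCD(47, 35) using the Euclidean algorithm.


47 = 1 * 35 + 12
35 = 2 * 12 + 11
12 = 1 * 11 + 1
11 = 11 * 1 + 0
GCD = 1


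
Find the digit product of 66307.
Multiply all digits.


6 × 6 × 3 × 0 × 7 = 0


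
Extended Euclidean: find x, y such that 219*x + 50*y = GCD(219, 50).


Tabular extended Euclidean (each row: r = 219*s + 50*t):
r=219, s=1, t=0
r=50, s=0, t=1
q=4: r=19, s=1, t=-4   [219*(1) + 50*(-4) = 19]
q=2: r=12, s=-2, t=9   [219*(-2) + 50*(9) = 12]
q=1: r=7, s=3, t=-13   [219*(3) + 50*(-13) = 7]
q=1: r=5, s=-5, t=22   [219*(-5) + 50*(22) = 5]
q=1: r=2, s=8, t=-35   [219*(8) + 50*(-35) = 2]
q=2: r=1, s=-21, t=92   [219*(-21) + 50*(92) = 1]
q=2: r=0, s=50, t=-219   [219*(50) + 50*(-219) = 0]
GCD = 1; from the row with r=1: x=-21, y=92
Check: 219*(-21) + 50*(92) = -4599 + 4600 = 1

GCD = 1, x = -21, y = 92
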